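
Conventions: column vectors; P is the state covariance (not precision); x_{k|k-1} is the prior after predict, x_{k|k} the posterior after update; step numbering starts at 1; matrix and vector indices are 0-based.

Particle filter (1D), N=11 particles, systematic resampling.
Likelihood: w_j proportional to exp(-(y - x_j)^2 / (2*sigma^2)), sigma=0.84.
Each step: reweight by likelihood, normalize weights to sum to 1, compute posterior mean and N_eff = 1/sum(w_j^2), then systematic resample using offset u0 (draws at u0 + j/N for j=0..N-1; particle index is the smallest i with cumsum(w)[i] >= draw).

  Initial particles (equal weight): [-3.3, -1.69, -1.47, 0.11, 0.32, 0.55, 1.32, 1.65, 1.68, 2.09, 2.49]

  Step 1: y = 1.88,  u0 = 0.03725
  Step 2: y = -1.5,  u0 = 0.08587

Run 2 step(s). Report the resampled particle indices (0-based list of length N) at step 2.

step 1: w=[0.0000, 0.0000, 0.0001, 0.0215, 0.0353, 0.0566, 0.1587, 0.1909, 0.1926, 0.1921, 0.1522]  mean=1.6731  Neff=6.1090  idx=[4, 6, 6, 7, 7, 8, 8, 9, 9, 10, 10]
step 2: w=[0.8994, 0.0336, 0.0336, 0.0083, 0.0083, 0.0073, 0.0073, 0.0010, 0.0010, 0.0001, 0.0001]  mean=0.4331  Neff=1.2323  idx=[0, 0, 0, 0, 0, 0, 0, 0, 0, 1, 6]

resampled_idx = [0, 0, 0, 0, 0, 0, 0, 0, 0, 1, 6]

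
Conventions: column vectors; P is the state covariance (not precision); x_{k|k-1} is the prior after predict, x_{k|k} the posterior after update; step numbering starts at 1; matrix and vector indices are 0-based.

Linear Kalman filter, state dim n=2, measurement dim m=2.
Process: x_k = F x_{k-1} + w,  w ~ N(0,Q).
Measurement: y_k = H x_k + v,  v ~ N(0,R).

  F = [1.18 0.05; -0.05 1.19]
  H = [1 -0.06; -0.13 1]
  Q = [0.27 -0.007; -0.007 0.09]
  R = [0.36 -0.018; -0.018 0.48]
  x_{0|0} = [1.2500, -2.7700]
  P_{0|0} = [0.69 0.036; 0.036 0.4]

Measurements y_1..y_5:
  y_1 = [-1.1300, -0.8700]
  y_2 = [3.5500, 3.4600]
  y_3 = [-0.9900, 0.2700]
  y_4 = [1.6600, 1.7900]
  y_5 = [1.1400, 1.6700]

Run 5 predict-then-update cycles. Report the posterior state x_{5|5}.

step 1: x^-=[1.3365, -3.3588]  P^-=[1.2360 0.0266; 0.0266 0.6539]  S=[1.5952 -0.1912; -0.1912 1.1479]  K=[0.7753 0.0123; 0.0612 0.5768]  nu=[-2.6680, 2.6625]  x^+=[-0.6994, -1.9862]  P^+=[0.2806 0.0284; 0.0284 0.2795]
step 2: x^-=[-0.9246, -2.3286]  P^-=[0.6648 0.0329; 0.0329 0.4831]  S=[1.0225 -0.1003; -0.1003 0.9658]  K=[0.6493 0.0120; 0.0530 0.5013]  nu=[4.3349, 5.6684]  x^+=[1.9581, 0.7425]  P^+=[0.2350 0.0246; 0.0246 0.2429]
step 3: x^-=[2.3477, 0.7856]  P^-=[0.6008 0.0281; 0.0281 0.4316]  S=[0.9589 -0.0937; -0.0937 0.9144]  K=[0.6256 0.0094; 0.0485 0.4729]  nu=[-3.2906, -0.2104]  x^+=[0.2870, 0.5265]  P^+=[0.2264 0.0227; 0.0227 0.2291]
step 4: x^-=[0.3650, 0.6122]  P^-=[0.5885 0.0251; 0.0251 0.4123]  S=[0.9470 -0.0940; -0.0940 0.8957]  K=[0.6206 0.0077; 0.0462 0.4615]  nu=[1.3317, 1.2252]  x^+=[1.2009, 1.2391]  P^+=[0.2246 0.0217; 0.0217 0.2235]
step 5: x^-=[1.4791, 1.4145]  P^-=[0.5858 0.0235; 0.0235 0.4045]  S=[0.9445 -0.0948; -0.0948 0.8883]  K=[0.6195 0.0068; 0.0450 0.4567]  nu=[-0.2542, 0.4478]  x^+=[1.3246, 1.6076]  P^+=[0.2242 0.0212; 0.0212 0.2212]

x_post = [1.3246, 1.6076]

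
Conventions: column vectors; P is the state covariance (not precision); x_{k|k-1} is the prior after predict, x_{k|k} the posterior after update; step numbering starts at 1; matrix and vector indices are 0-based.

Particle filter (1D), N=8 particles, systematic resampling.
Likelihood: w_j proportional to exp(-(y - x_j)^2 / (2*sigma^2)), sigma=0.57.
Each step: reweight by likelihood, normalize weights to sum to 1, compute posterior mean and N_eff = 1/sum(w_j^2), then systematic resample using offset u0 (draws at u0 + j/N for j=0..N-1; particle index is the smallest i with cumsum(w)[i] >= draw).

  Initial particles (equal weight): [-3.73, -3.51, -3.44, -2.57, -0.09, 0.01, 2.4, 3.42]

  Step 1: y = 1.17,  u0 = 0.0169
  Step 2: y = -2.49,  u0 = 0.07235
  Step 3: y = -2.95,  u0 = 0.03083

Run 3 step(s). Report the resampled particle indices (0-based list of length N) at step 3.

resampled_idx = [0, 0, 1, 2, 3, 4, 4, 6]

step 1: w=[0.0000, 0.0000, 0.0000, 0.0000, 0.2795, 0.4056, 0.3135, 0.0013]  mean=0.7360  Neff=2.9329  idx=[4, 4, 4, 5, 5, 5, 6, 6]
step 2: w=[0.2267, 0.2267, 0.2267, 0.1066, 0.1066, 0.1066, 0.0000, 0.0000]  mean=-0.0580  Neff=5.3112  idx=[0, 0, 1, 1, 2, 3, 4, 5]
step 3: w=[0.1606, 0.1606, 0.1606, 0.1606, 0.1606, 0.0656, 0.0656, 0.0656]  mean=-0.0703  Neff=7.0453  idx=[0, 0, 1, 2, 3, 4, 4, 6]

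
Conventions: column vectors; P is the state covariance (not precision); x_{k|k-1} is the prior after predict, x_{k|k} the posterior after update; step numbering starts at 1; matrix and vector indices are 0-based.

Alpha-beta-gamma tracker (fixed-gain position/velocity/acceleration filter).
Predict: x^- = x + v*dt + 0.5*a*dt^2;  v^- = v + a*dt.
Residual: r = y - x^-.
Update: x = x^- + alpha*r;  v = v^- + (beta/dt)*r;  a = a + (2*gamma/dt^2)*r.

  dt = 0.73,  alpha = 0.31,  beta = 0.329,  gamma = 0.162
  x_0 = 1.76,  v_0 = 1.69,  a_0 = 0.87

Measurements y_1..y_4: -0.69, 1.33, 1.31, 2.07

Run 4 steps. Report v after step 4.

v_post = -1.7198

step 1: x_pred=3.2255  r=-3.9155  x^+=2.0117  v^+=0.5604  a^+=-1.5106
step 2: x_pred=2.0183  r=-0.6883  x^+=1.8049  v^+=-0.8525  a^+=-1.9291
step 3: x_pred=0.6686  r=0.6414  x^+=0.8674  v^+=-1.9717  a^+=-1.5391
step 4: x_pred=-0.9820  r=3.0520  x^+=-0.0359  v^+=-1.7198  a^+=0.3165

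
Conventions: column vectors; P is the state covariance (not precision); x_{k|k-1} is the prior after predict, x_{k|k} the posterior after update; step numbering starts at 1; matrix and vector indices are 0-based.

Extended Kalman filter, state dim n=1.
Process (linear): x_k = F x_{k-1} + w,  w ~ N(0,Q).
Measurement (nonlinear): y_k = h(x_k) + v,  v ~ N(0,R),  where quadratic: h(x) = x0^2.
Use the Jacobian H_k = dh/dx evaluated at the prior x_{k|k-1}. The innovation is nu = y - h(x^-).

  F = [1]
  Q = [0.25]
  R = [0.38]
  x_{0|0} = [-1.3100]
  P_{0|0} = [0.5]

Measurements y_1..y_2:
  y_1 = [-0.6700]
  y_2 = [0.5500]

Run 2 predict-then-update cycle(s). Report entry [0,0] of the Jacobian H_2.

step 1: x^-=[-1.3100]  P^-=[0.7500]  H_jac=[-2.6200]  S=[5.5283]  K=[-0.3554]  nu=[-2.3861]  x^+=[-0.4619]  P^+=[0.0516]
step 2: x^-=[-0.4619]  P^-=[0.3016]  H_jac=[-0.9238]  S=[0.6373]  K=[-0.4371]  nu=[0.3367]  x^+=[-0.6090]  P^+=[0.1798]

H_jac[0,0] = -0.9238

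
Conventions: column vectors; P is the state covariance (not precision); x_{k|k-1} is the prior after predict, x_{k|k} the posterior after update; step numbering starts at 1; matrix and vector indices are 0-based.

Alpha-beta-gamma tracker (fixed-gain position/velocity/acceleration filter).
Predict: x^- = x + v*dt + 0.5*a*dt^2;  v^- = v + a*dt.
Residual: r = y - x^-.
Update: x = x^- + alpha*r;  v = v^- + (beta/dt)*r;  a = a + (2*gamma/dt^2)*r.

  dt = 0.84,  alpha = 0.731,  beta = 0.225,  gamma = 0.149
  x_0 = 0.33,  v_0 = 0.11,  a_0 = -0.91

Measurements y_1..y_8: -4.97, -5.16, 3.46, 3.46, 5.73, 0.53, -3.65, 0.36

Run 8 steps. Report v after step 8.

step 1: x_pred=0.1014  r=-5.0714  x^+=-3.6058  v^+=-2.0128  a^+=-3.0518
step 2: x_pred=-6.3732  r=1.2132  x^+=-5.4864  v^+=-4.2513  a^+=-2.5394
step 3: x_pred=-9.9534  r=13.4134  x^+=-0.1482  v^+=-2.7916  a^+=3.1255
step 4: x_pred=-1.3904  r=4.8504  x^+=2.1552  v^+=1.1331  a^+=5.1741
step 5: x_pred=4.9324  r=0.7976  x^+=5.5155  v^+=5.6929  a^+=5.5109
step 6: x_pred=12.2418  r=-11.7118  x^+=3.6805  v^+=7.1850  a^+=0.5646
step 7: x_pred=9.9151  r=-13.5651  x^+=-0.0010  v^+=4.0258  a^+=-5.1644
step 8: x_pred=1.5586  r=-1.1986  x^+=0.6824  v^+=-0.6334  a^+=-5.6706

v_post = -0.6334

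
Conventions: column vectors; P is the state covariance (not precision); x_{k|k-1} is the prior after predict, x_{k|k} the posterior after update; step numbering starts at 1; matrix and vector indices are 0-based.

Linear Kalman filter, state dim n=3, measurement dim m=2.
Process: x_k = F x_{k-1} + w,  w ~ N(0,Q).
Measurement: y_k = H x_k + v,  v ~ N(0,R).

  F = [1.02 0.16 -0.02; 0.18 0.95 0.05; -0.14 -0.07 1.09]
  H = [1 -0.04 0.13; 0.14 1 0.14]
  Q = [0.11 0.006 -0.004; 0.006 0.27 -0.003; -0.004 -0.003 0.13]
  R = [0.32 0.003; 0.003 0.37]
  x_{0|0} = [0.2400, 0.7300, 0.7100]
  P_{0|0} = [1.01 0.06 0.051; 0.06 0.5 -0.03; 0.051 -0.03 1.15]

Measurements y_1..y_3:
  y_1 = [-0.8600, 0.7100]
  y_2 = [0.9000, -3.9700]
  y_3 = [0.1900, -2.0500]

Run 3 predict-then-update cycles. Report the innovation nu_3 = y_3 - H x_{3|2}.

step 1: x^-=[0.3474, 0.7722, 0.6892]  P^-=[1.1918 0.3289 -0.1330; 0.3289 0.7754 -0.0291; -0.1330 -0.0291 1.5087]  S=[1.4779 0.4687; 0.4687 1.2771]  K=[0.7552 0.0965; -0.0045 0.6417; 0.0033 0.1268]  nu=[-1.2661, -0.2073]  x^+=[-0.6288, 0.6449, 0.6587]  P^+=[0.2687 0.0280 -0.1973; 0.0280 0.2522 -0.1337; -0.1973 -0.1337 1.4878]
step 2: x^-=[-0.5513, 0.5324, 0.7609]  P^-=[0.4147 0.1122 -0.3237; 0.1122 0.5034 -0.1249; -0.3237 -0.1249 1.9853]  S=[0.6772 0.1219; 0.1219 0.9042]  K=[0.5316 0.0665; 0.0124 0.5531; -0.1137 0.1345]  nu=[1.3737, -4.5317]  x^+=[-0.1225, -1.9569, -0.0049]  P^+=[0.2107 0.0385 -0.2986; 0.0385 0.2250 -0.1837; -0.2986 -0.1837 1.9639]
step 3: x^-=[-0.4380, -1.8814, 0.1488]  P^-=[0.3617 0.1032 -0.4482; 0.1032 0.4751 -0.1679; -0.4482 -0.1679 2.5885]  S=[0.6031 0.0926; 0.0926 0.8673]  K=[0.4881 0.0529; 0.0213 0.5351; -0.2006 0.1733]  nu=[0.5334, -0.1281]  x^+=[-0.1844, -1.9386, 0.0196]  P^+=[0.2108 0.0481 -0.4039; 0.0481 0.2244 -0.2362; -0.4039 -0.2362 2.5446]

innov = [0.5334, -0.1281]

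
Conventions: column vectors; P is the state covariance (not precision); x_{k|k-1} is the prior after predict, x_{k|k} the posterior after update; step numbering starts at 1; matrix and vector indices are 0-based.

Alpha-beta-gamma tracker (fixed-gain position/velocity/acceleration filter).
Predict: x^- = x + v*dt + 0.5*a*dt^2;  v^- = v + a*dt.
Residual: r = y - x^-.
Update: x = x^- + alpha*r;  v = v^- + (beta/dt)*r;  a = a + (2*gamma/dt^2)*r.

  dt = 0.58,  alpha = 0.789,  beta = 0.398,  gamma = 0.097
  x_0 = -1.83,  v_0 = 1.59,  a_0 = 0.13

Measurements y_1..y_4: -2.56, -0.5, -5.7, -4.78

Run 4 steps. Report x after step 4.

step 1: x_pred=-0.8859  r=-1.6741  x^+=-2.2068  v^+=0.5166  a^+=-0.8354
step 2: x_pred=-2.0476  r=1.5476  x^+=-0.8266  v^+=1.0941  a^+=0.0571
step 3: x_pred=-0.1824  r=-5.5176  x^+=-4.5358  v^+=-2.6590  a^+=-3.1249
step 4: x_pred=-6.6036  r=1.8236  x^+=-5.1648  v^+=-3.2201  a^+=-2.0732

x_post = -5.1648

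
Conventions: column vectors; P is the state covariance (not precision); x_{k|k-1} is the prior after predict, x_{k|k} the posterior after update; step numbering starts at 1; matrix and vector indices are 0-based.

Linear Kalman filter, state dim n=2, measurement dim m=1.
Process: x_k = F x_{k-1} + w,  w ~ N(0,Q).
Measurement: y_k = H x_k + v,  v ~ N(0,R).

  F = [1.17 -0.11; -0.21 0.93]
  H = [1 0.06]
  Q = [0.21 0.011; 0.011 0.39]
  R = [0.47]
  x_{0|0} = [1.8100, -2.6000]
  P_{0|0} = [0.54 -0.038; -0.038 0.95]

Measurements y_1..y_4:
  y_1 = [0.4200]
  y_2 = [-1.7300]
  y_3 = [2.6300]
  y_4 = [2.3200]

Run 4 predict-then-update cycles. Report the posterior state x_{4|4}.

step 1: x^-=[2.4037, -2.7981]  P^-=[0.9705 -0.2611; -0.2611 1.2503]  S=[1.4137]  K=[0.6754; -0.1316]  nu=[-1.8158]  x^+=[1.1773, -2.5591]  P^+=[0.3256 -0.1354; -0.1354 1.2258]
step 2: x^-=[1.6589, -2.6272]  P^-=[0.7054 -0.3449; -0.3449 1.5175]  S=[1.1394]  K=[0.6009; -0.2228]  nu=[-3.2313]  x^+=[-0.2827, -1.9074]  P^+=[0.2940 -0.1924; -0.1924 1.4609]
step 3: x^-=[-0.1210, -1.7145]  P^-=[0.6796 -0.4244; -0.4244 1.7416]  S=[1.1049]  K=[0.5920; -0.2895]  nu=[2.8538]  x^+=[1.5685, -2.5408]  P^+=[0.2923 -0.2350; -0.2350 1.6490]
step 4: x^-=[2.1147, -2.6923]  P^-=[0.6906 -0.4907; -0.4907 1.9209]  S=[1.1087]  K=[0.5964; -0.3386]  nu=[0.3669]  x^+=[2.3335, -2.8166]  P^+=[0.2963 -0.2668; -0.2668 1.7938]

x_post = [2.3335, -2.8166]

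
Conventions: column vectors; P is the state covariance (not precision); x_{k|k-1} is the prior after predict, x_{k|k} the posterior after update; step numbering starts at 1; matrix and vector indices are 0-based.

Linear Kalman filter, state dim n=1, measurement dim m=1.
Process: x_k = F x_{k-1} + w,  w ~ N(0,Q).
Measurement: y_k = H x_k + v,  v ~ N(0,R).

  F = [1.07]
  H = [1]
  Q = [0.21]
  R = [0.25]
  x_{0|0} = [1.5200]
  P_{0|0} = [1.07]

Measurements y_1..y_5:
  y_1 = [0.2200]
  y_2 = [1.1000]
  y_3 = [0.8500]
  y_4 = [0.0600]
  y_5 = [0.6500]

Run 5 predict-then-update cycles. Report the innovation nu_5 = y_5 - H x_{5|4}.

innov = [0.2135]

step 1: x^-=[1.6264]  P^-=[1.4350]  S=[1.6850]  K=[0.8516]  nu=[-1.4064]  x^+=[0.4287]  P^+=[0.2129]
step 2: x^-=[0.4587]  P^-=[0.4538]  S=[0.7038]  K=[0.6448]  nu=[0.6413]  x^+=[0.8722]  P^+=[0.1612]
step 3: x^-=[0.9332]  P^-=[0.3945]  S=[0.6445]  K=[0.6121]  nu=[-0.0832]  x^+=[0.8823]  P^+=[0.1530]
step 4: x^-=[0.9440]  P^-=[0.3852]  S=[0.6352]  K=[0.6064]  nu=[-0.8840]  x^+=[0.4079]  P^+=[0.1516]
step 5: x^-=[0.4365]  P^-=[0.3836]  S=[0.6336]  K=[0.6054]  nu=[0.2135]  x^+=[0.5658]  P^+=[0.1514]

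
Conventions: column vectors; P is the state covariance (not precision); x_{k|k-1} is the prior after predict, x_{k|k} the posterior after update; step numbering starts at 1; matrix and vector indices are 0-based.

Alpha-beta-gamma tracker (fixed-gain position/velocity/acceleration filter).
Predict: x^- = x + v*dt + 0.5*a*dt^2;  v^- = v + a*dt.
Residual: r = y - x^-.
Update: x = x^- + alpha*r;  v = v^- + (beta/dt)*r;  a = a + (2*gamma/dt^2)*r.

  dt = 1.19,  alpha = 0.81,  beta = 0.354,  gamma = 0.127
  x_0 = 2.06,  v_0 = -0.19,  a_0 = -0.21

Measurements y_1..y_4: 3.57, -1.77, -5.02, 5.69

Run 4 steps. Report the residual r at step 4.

step 1: x_pred=1.6852  r=1.8848  x^+=3.2119  v^+=0.1208  a^+=0.1281
step 2: x_pred=3.4463  r=-5.2163  x^+=-0.7789  v^+=-1.2786  a^+=-0.8076
step 3: x_pred=-2.8722  r=-2.1478  x^+=-4.6119  v^+=-2.8785  a^+=-1.1928
step 4: x_pred=-8.8819  r=14.5719  x^+=2.9213  v^+=0.0369  a^+=1.4209

resid = 14.5719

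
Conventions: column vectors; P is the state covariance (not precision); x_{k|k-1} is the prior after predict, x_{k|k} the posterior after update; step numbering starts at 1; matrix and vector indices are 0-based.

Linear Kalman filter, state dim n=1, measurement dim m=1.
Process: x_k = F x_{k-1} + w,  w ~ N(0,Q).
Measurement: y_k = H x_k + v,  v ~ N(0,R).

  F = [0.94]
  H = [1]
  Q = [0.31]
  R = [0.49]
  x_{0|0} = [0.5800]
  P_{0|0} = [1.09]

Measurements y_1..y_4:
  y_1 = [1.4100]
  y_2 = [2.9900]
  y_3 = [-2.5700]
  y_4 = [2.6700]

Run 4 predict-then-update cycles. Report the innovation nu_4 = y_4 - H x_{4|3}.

step 1: x^-=[0.5452]  P^-=[1.2731]  S=[1.7631]  K=[0.7221]  nu=[0.8648]  x^+=[1.1697]  P^+=[0.3538]
step 2: x^-=[1.0995]  P^-=[0.6226]  S=[1.1126]  K=[0.5596]  nu=[1.8905]  x^+=[2.1574]  P^+=[0.2742]
step 3: x^-=[2.0280]  P^-=[0.5523]  S=[1.0423]  K=[0.5299]  nu=[-4.5980]  x^+=[-0.4084]  P^+=[0.2596]
step 4: x^-=[-0.3839]  P^-=[0.5394]  S=[1.0294]  K=[0.5240]  nu=[3.0539]  x^+=[1.2164]  P^+=[0.2568]

innov = [3.0539]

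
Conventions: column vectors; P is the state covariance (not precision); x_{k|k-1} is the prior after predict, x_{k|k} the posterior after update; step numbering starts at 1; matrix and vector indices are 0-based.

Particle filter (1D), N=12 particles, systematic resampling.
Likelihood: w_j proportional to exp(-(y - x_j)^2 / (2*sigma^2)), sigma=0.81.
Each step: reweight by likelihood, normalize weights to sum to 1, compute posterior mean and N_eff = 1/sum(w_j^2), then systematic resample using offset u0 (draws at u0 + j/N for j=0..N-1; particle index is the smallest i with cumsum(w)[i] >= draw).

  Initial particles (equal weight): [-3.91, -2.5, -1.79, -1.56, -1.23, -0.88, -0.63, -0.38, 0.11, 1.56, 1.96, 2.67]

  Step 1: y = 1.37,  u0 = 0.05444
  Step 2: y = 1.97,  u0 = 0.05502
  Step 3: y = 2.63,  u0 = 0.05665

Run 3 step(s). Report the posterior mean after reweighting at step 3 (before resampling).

step 1: w=[0.0000, 0.0000, 0.0002, 0.0006, 0.0023, 0.0085, 0.0191, 0.0390, 0.1199, 0.3912, 0.3084, 0.1109]  mean=1.4855  Neff=3.6135  idx=[7, 8, 9, 9, 9, 9, 9, 10, 10, 10, 10, 11]
step 2: w=[0.0016, 0.0078, 0.0959, 0.0959, 0.0959, 0.0959, 0.0959, 0.1090, 0.1090, 0.1090, 0.1090, 0.0750]  mean=1.8032  Neff=10.0797  idx=[2, 3, 4, 5, 5, 6, 7, 8, 9, 9, 10, 11]
step 3: w=[0.0592, 0.0592, 0.0592, 0.0592, 0.0592, 0.0592, 0.1006, 0.1006, 0.1006, 0.1006, 0.1006, 0.1415]  mean=1.9184  Neff=10.9043  idx=[0, 2, 3, 5, 6, 7, 8, 8, 9, 10, 11, 11]

post_mean = 1.9184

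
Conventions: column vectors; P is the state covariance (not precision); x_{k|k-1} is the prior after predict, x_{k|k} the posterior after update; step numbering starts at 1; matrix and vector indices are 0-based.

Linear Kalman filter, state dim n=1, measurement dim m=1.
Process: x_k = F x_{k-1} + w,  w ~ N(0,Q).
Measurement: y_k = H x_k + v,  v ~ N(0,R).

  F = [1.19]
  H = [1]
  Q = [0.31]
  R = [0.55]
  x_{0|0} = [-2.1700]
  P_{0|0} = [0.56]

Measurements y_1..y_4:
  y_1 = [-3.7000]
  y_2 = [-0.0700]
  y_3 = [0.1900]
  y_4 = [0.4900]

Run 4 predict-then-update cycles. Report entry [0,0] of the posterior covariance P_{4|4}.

step 1: x^-=[-2.5823]  P^-=[1.1030]  S=[1.6530]  K=[0.6673]  nu=[-1.1177]  x^+=[-3.3281]  P^+=[0.3670]
step 2: x^-=[-3.9605]  P^-=[0.8297]  S=[1.3797]  K=[0.6014]  nu=[3.8905]  x^+=[-1.6209]  P^+=[0.3308]
step 3: x^-=[-1.9288]  P^-=[0.7784]  S=[1.3284]  K=[0.5860]  nu=[2.1188]  x^+=[-0.6873]  P^+=[0.3223]
step 4: x^-=[-0.8179]  P^-=[0.7664]  S=[1.3164]  K=[0.5822]  nu=[1.3079]  x^+=[-0.0564]  P^+=[0.3202]

P_post[0,0] = 0.3202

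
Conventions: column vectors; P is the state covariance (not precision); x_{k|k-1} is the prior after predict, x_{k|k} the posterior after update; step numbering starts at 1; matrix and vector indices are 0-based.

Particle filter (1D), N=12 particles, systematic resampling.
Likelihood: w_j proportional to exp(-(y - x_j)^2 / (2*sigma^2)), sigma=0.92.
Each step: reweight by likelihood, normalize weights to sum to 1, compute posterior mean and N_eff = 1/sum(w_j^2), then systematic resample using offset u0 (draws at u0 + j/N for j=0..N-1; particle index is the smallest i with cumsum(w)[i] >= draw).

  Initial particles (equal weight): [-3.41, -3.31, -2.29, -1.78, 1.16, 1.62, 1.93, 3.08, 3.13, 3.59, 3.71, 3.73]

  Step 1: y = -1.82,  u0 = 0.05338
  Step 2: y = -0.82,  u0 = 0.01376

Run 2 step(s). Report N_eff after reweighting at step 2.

step 1: w=[0.0945, 0.1133, 0.3692, 0.4203, 0.0022, 0.0004, 0.0001, 0.0000, 0.0000, 0.0000, 0.0000, 0.0000]  mean=-2.2875  Neff=2.9876  idx=[0, 1, 2, 2, 2, 2, 2, 3, 3, 3, 3, 3]
step 2: w=[0.0044, 0.0059, 0.0643, 0.0643, 0.0643, 0.0643, 0.0643, 0.1337, 0.1337, 0.1337, 0.1337, 0.1337]  mean=-1.9601  Neff=9.0875  idx=[2, 3, 4, 5, 7, 7, 8, 8, 9, 10, 10, 11]

N_eff = 9.0875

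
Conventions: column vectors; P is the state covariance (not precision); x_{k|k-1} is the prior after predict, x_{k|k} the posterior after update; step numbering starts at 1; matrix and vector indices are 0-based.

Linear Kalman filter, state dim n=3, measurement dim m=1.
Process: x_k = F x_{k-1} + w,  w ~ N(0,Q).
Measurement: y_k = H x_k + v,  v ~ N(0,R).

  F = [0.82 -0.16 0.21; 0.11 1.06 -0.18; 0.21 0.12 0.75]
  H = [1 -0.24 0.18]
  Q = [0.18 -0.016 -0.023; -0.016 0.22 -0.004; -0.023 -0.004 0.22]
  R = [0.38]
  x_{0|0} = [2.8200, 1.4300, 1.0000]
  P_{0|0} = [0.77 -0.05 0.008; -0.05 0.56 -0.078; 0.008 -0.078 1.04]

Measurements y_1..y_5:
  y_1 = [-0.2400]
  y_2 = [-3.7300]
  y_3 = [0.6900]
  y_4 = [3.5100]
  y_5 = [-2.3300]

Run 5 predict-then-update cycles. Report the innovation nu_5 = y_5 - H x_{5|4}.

innov = [-3.9372]

step 1: x^-=[2.2936, 1.6460, 1.5138]  P^-=[0.7791 -0.1440 0.2721; -0.1440 0.9100 -0.1271; 0.2721 -0.1271 0.8330]  S=[1.4165]  K=[0.6090; -0.2720; 0.3195]  nu=[-2.4110]  x^+=[0.8254, 2.3018, 0.7436]  P^+=[0.2538 0.0906 -0.0035; 0.0906 0.8052 -0.0040; -0.0035 -0.0040 0.6884]
step 2: x^-=[0.4647, 2.3969, 1.0072]  P^-=[0.3769 -0.0791 0.1176; -0.0791 1.1729 0.0294; 0.1176 0.0294 0.6328]  S=[0.9227]  K=[0.4520; -0.3851; 0.2432]  nu=[-3.8007]  x^+=[-1.2532, 3.8604, 0.0827]  P^+=[0.1884 0.0815 0.0162; 0.0815 1.0361 0.1159; 0.0162 0.1159 0.5782]
step 3: x^-=[-1.6279, 3.9393, 0.2621]  P^-=[0.3351 -0.1001 0.0856; -0.1001 1.3793 0.1636; 0.0856 0.1636 0.5985]  S=[0.8786]  K=[0.4262; -0.4571; 0.1753]  nu=[3.2162]  x^+=[-0.2570, 2.4691, 0.8259]  P^+=[0.1755 0.0711 0.0199; 0.0711 1.1957 0.2340; 0.0199 0.2340 0.5715]
step 4: x^-=[-0.4324, 2.4403, 0.8617]  P^-=[0.3263 -0.1076 0.0698; -0.1076 1.5106 0.2737; 0.0698 0.2737 0.6184]  S=[0.8665]  K=[0.4209; -0.4858; 0.1332]  nu=[4.3729]  x^+=[1.4080, 0.3159, 1.4444]  P^+=[0.1728 0.0695 0.0212; 0.0695 1.3061 0.3298; 0.0212 0.3298 0.6030]
step 5: x^-=[1.4073, 0.2298, 1.4169]  P^-=[0.3231 -0.1053 0.0639; -0.1053 1.5988 0.3571; 0.0639 0.3571 0.6552]  S=[0.8591]  K=[0.4189; -0.4943; 0.1119]  nu=[-3.9372]  x^+=[-0.2420, 2.1761, 0.9764]  P^+=[0.1724 0.0726 0.0236; 0.0726 1.3888 0.4046; 0.0236 0.4046 0.6444]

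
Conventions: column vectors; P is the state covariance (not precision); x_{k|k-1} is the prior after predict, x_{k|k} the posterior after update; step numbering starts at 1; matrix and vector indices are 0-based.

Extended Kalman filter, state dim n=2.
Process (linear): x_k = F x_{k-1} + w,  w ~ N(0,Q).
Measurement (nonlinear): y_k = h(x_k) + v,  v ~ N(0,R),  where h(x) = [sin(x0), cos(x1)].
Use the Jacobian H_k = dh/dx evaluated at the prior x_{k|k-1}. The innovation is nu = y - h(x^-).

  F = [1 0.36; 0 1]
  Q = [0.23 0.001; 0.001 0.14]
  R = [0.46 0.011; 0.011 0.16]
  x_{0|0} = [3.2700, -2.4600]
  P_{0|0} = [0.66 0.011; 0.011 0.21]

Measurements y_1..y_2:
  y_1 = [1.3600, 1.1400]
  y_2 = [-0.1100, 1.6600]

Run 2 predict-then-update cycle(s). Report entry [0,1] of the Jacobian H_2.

H_jac[0,1] = 0.0000

step 1: x^-=[2.3844, -2.4600]  P^-=[0.9251 0.0876; 0.0876 0.3500]  H_jac=[-0.7268 0.0000; 0.0000 0.6300]  S=[0.9486 -0.0291; -0.0291 0.2989]  K=[-0.7052 0.1160; -0.0446 0.7333]  nu=[0.6731, 1.9166]  x^+=[2.1320, -1.0846]  P^+=[0.4446 0.0171; 0.0171 0.1855]
step 2: x^-=[1.7415, -1.0846]  P^-=[0.7110 0.0849; 0.0849 0.3255]  H_jac=[-0.1699 0.0000; 0.0000 0.8841]  S=[0.4805 -0.0018; -0.0018 0.4144]  K=[-0.2507 0.1801; -0.0275 0.6942]  nu=[-1.0955, 1.1927]  x^+=[2.2309, -0.2264]  P^+=[0.6672 0.0295; 0.0295 0.1253]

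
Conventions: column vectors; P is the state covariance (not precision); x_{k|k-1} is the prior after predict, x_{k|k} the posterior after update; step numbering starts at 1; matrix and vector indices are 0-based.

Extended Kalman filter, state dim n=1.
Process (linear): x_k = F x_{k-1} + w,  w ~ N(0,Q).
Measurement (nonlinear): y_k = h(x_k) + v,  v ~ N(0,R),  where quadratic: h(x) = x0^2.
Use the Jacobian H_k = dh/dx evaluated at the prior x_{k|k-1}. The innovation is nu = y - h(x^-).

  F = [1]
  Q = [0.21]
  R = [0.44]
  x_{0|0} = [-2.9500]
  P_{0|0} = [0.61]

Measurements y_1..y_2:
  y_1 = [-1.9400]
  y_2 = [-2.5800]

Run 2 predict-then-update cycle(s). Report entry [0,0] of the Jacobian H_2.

step 1: x^-=[-2.9500]  P^-=[0.8200]  H_jac=[-5.9000]  S=[28.9842]  K=[-0.1669]  nu=[-10.6425]  x^+=[-1.1736]  P^+=[0.0124]
step 2: x^-=[-1.1736]  P^-=[0.2224]  H_jac=[-2.3471]  S=[1.6655]  K=[-0.3135]  nu=[-3.9573]  x^+=[0.0670]  P^+=[0.0588]

H_jac[0,0] = -2.3471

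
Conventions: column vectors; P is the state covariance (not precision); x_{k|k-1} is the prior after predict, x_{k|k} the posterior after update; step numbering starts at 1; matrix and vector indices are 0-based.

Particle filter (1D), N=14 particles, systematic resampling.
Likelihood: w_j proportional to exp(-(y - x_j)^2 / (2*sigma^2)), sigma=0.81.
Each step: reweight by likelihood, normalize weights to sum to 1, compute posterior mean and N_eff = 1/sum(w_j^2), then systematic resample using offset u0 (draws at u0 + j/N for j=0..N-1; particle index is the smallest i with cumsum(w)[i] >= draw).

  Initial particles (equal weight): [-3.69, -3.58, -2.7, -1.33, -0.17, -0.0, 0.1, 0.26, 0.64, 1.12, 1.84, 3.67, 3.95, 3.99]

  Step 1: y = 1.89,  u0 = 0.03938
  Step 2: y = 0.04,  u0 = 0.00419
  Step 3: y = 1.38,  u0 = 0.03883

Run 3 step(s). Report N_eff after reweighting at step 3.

step 1: w=[0.0000, 0.0000, 0.0000, 0.0002, 0.0162, 0.0271, 0.0359, 0.0544, 0.1253, 0.2623, 0.4113, 0.0368, 0.0162, 0.0143]  mean=1.4019  Neff=3.8353  idx=[5, 7, 8, 8, 9, 9, 9, 10, 10, 10, 10, 10, 10, 11]
step 2: w=[0.1912, 0.1845, 0.1455, 0.1455, 0.0787, 0.0787, 0.0787, 0.0162, 0.0162, 0.0162, 0.0162, 0.0162, 0.0162, 0.0000]  mean=0.6776  Neff=7.5141  idx=[0, 0, 0, 1, 1, 1, 2, 2, 3, 3, 4, 5, 6, 8]
step 3: w=[0.0286, 0.0286, 0.0286, 0.0469, 0.0469, 0.0469, 0.0804, 0.0804, 0.0804, 0.0804, 0.1159, 0.1159, 0.1159, 0.1039]  mean=0.8232  Neff=11.6205  idx=[1, 3, 5, 6, 7, 8, 8, 9, 10, 11, 11, 12, 12, 13]

N_eff = 11.6205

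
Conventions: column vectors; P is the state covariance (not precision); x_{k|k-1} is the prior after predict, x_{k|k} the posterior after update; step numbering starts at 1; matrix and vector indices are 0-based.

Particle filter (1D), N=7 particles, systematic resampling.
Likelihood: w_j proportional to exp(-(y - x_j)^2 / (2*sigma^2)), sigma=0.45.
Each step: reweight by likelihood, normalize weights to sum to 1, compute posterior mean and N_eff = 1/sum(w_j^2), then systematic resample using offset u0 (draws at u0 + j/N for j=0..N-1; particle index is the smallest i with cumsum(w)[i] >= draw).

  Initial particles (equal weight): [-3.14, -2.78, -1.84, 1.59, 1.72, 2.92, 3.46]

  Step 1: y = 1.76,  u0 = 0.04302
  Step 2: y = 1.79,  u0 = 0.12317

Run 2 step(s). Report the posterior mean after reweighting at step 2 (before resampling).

post_mean = 1.6485

step 1: w=[0.0000, 0.0000, 0.0000, 0.4741, 0.5071, 0.0184, 0.0004]  mean=1.6811  Neff=2.0734  idx=[3, 3, 3, 3, 4, 4, 4]
step 2: w=[0.1375, 0.1375, 0.1375, 0.1375, 0.1500, 0.1500, 0.1500]  mean=1.6485  Neff=6.9870  idx=[0, 1, 2, 4, 4, 5, 6]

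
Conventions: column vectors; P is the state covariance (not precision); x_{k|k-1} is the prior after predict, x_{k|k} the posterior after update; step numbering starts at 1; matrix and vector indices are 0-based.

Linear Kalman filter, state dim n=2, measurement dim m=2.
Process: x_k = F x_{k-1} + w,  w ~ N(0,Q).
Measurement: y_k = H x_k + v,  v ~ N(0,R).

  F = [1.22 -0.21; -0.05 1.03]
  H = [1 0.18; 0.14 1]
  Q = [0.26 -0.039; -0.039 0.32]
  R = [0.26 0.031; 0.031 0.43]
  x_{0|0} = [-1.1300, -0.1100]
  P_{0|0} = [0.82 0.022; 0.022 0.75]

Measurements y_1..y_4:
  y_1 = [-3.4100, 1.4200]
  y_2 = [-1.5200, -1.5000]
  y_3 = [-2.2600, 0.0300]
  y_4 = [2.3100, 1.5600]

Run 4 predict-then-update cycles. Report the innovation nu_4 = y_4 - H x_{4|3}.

innov = [5.2495, 1.7185]

step 1: x^-=[-1.3555, -0.0568]  P^-=[1.5023 -0.2234; -0.2234 1.1155]  S=[1.7180 0.2131; 0.2131 1.5124]  K=[0.8673 -0.1308; -0.1039 0.7315]  nu=[-2.0443, 1.6666]  x^+=[-3.3465, 1.3747]  P^+=[0.2326 -0.0619; -0.0619 0.3200]
step 2: x^-=[-4.3714, 1.5833]  P^-=[0.6520 -0.2009; -0.2009 0.6665]  S=[0.8613 0.0363; 0.0363 1.0530]  K=[0.7205 -0.1289; -0.1197 0.6103]  nu=[2.5664, -2.4713]  x^+=[-2.2038, -0.2322]  P^+=[0.1942 -0.0603; -0.0603 0.2672]
step 3: x^-=[-2.6398, -0.1289]  P^-=[0.5917 -0.1850; -0.1850 0.6101]  S=[0.8048 0.0340; 0.0340 0.9999]  K=[0.6991 -0.1259; -0.1183 0.5883]  nu=[0.4030, 0.5285]  x^+=[-2.4246, 0.1343]  P^+=[0.1885 -0.0589; -0.0589 0.2575]
step 4: x^-=[-2.9863, 0.2596]  P^-=[0.5820 -0.1808; -0.1808 0.5998]  S=[0.7964 0.0351; 0.0351 0.9905]  K=[0.6955 -0.1249; -0.1172 0.5841]  nu=[5.2495, 1.7185]  x^+=[0.4501, 0.6481]  P^+=[0.1875 -0.0584; -0.0584 0.2557]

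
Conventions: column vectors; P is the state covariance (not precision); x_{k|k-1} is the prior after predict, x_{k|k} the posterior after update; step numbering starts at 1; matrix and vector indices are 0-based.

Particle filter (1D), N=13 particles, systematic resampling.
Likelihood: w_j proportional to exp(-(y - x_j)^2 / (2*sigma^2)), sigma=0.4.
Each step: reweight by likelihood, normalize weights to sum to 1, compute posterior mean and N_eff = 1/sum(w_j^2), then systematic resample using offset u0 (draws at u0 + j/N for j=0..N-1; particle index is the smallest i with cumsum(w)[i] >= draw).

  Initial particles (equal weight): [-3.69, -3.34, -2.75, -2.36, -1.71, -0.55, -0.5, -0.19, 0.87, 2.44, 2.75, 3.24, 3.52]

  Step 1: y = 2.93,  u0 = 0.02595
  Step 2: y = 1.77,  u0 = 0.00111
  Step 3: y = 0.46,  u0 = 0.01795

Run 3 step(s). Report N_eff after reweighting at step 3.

N_eff = 11.0635

step 1: w=[0.0000, 0.0000, 0.0000, 0.0000, 0.0000, 0.0000, 0.0000, 0.0000, 0.0000, 0.1925, 0.3683, 0.3019, 0.1373]  mean=2.9440  Neff=3.5374  idx=[9, 9, 9, 10, 10, 10, 10, 11, 11, 11, 11, 12, 12]
step 2: w=[0.2612, 0.2612, 0.2612, 0.0528, 0.0528, 0.0528, 0.0528, 0.0012, 0.0012, 0.0012, 0.0012, 0.0001, 0.0001]  mean=2.5096  Neff=4.6329  idx=[0, 0, 0, 0, 1, 1, 1, 2, 2, 2, 2, 4, 5]
step 3: w=[0.0906, 0.0906, 0.0906, 0.0906, 0.0906, 0.0906, 0.0906, 0.0906, 0.0906, 0.0906, 0.0906, 0.0014, 0.0014]  mean=2.4409  Neff=11.0635  idx=[0, 1, 1, 2, 3, 4, 5, 6, 6, 7, 8, 9, 10]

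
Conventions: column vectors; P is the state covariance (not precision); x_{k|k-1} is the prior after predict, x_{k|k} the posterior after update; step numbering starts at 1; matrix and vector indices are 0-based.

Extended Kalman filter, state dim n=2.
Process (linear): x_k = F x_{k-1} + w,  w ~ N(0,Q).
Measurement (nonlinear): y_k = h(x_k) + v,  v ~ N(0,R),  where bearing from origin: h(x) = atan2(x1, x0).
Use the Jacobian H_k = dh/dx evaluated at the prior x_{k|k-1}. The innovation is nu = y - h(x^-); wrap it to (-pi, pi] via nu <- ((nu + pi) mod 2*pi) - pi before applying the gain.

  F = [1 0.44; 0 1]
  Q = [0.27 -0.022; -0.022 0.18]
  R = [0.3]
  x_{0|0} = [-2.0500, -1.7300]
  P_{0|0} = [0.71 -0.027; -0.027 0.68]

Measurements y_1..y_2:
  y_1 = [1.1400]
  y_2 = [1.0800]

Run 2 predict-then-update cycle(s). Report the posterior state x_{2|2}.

step 1: x^-=[-2.8112, -1.7300]  P^-=[1.0879 0.2502; 0.2502 0.8600]  H_jac=[0.1588 -0.2580]  S=[0.3642]  K=[0.2971; -0.5002]  nu=[-2.5533]  x^+=[-3.5696, -0.4529]  P^+=[1.0558 0.3043; 0.3043 0.7689]
step 2: x^-=[-3.7689, -0.4529]  P^-=[1.7424 0.6206; 0.6206 0.9489]  H_jac=[0.0314 -0.2616]  S=[0.3564]  K=[-0.3018; -0.6416]  nu=[-2.1812]  x^+=[-3.1107, 0.9465]  P^+=[1.7099 0.5516; 0.5516 0.8022]

x_post = [-3.1107, 0.9465]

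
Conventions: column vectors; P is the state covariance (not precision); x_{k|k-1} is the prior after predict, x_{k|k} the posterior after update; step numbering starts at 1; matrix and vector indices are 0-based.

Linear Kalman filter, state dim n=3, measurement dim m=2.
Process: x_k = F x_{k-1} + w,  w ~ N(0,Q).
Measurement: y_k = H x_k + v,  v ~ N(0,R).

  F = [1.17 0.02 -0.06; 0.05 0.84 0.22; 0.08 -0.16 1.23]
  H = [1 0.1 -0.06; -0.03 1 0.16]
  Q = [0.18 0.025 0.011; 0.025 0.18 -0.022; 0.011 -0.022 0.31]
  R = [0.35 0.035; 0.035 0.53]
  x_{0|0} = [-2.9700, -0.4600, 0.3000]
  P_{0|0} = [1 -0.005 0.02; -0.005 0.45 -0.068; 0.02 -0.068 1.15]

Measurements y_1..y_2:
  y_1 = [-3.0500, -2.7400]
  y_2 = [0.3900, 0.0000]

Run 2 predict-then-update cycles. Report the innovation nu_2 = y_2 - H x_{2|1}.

innov = [3.9853, 1.7414]

step 1: x^-=[-3.5021, -0.4689, 0.2050]  P^-=[1.5503 0.0792 0.0456; 0.0792 0.5306 0.1661; 0.0456 0.1661 2.0986]  S=[1.9216 0.1004; 0.1004 1.1637]  K=[0.8114 -0.0357; 0.0389 0.4734; -0.0559 0.4350]  nu=[0.5113, -2.4090]  x^+=[-3.0013, -1.5894, -0.8714]  P^+=[0.2897 -0.0002 0.1151; -0.0002 0.2632 -0.0683; 0.1151 -0.0683 1.8773]
step 2: x^-=[-3.4911, -1.6769, -1.0576]  P^-=[0.5674 0.0538 0.0616; 0.0538 0.4345 0.3927; 0.0616 0.3927 3.2083]  S=[0.9319 0.0769; 0.0769 1.1690]  K=[0.6107 -0.0003; 0.0443 0.4212; -0.1631 0.7842]  nu=[3.9853, 1.7414]  x^+=[-1.0580, -0.7670, -0.3421]  P^+=[0.2199 0.0089 0.1178; 0.0089 0.2225 0.0159; 0.1178 0.0159 2.4844]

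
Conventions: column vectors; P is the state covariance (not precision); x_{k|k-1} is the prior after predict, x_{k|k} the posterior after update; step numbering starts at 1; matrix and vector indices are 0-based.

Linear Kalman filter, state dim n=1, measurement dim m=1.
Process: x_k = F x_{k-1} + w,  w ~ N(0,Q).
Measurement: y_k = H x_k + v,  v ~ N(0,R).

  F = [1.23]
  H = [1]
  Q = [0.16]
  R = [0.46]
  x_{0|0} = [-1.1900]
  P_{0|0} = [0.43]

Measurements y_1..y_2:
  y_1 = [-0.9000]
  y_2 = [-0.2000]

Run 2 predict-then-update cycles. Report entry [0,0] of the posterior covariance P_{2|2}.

step 1: x^-=[-1.4637]  P^-=[0.8105]  S=[1.2705]  K=[0.6380]  nu=[0.5637]  x^+=[-1.1041]  P^+=[0.2935]
step 2: x^-=[-1.3580]  P^-=[0.6040]  S=[1.0640]  K=[0.5677]  nu=[1.1580]  x^+=[-0.7007]  P^+=[0.2611]

P_post[0,0] = 0.2611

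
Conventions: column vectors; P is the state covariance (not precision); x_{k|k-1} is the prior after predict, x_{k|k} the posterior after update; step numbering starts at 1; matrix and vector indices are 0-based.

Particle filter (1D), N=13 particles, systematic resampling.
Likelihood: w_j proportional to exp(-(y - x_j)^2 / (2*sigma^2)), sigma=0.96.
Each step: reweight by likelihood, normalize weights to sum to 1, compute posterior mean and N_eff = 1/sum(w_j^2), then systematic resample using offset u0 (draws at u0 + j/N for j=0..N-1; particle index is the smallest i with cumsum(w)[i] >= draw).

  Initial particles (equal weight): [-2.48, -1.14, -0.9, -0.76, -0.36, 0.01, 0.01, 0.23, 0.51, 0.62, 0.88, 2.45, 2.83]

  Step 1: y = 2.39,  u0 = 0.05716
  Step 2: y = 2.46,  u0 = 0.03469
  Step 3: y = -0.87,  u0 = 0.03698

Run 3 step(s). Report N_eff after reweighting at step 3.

step 1: w=[0.0000, 0.0004, 0.0010, 0.0017, 0.0061, 0.0170, 0.0170, 0.0293, 0.0541, 0.0673, 0.1069, 0.3675, 0.3315]  mean=2.0043  Neff=3.7684  idx=[7, 9, 10, 10, 11, 11, 11, 11, 12, 12, 12, 12, 12]
step 2: w=[0.0072, 0.0170, 0.0275, 0.0275, 0.1066, 0.1066, 0.1066, 0.1066, 0.0989, 0.0989, 0.0989, 0.0989, 0.0989]  mean=2.5046  Neff=10.3952  idx=[2, 4, 5, 5, 6, 7, 7, 8, 9, 10, 11, 11, 12]
step 3: w=[0.9102, 0.0121, 0.0121, 0.0121, 0.0121, 0.0121, 0.0121, 0.0029, 0.0029, 0.0029, 0.0029, 0.0029, 0.0029]  mean=1.0276  Neff=1.2058  idx=[0, 0, 0, 0, 0, 0, 0, 0, 0, 0, 0, 0, 5]

N_eff = 1.2058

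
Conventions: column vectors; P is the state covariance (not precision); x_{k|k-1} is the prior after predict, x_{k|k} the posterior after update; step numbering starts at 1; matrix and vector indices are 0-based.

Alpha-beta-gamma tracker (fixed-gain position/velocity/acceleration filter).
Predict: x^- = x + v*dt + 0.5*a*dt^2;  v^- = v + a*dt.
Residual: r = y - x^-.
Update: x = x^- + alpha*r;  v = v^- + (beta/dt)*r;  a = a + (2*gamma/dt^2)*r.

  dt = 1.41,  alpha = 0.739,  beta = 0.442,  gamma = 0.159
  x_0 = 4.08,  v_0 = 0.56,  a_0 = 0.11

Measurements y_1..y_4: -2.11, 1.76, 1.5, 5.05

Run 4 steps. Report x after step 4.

step 1: x_pred=4.9789  r=-7.0889  x^+=-0.2598  v^+=-1.5071  a^+=-1.0239
step 2: x_pred=-3.4026  r=5.1626  x^+=0.4126  v^+=-1.3324  a^+=-0.1981
step 3: x_pred=-1.6631  r=3.1631  x^+=0.6744  v^+=-0.6202  a^+=0.3078
step 4: x_pred=0.1059  r=4.9441  x^+=3.7596  v^+=1.3637  a^+=1.0986

x_post = 3.7596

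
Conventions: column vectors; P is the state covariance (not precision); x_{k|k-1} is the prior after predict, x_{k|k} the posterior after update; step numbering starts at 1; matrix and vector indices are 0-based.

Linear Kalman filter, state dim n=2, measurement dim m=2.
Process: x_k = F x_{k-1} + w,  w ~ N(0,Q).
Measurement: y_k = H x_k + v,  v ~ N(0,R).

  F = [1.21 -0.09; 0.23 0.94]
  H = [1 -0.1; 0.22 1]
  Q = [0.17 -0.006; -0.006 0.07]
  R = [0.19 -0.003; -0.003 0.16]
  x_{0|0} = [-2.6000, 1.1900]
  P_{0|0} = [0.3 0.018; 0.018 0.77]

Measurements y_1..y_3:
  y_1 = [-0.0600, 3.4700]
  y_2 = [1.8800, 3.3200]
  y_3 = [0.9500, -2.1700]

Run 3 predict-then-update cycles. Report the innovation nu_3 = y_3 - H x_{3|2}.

step 1: x^-=[-3.2531, 0.5206]  P^-=[0.6115 0.0324; 0.0324 0.7740]  S=[0.8028 0.0859; 0.0859 0.9779]  K=[0.7465 0.1052; -0.1428 0.8114]  nu=[3.2452, 3.6651]  x^+=[-0.4451, 3.0309]  P^+=[0.1399 -0.0162; -0.0162 0.1338]
step 2: x^-=[-0.8113, 2.7467]  P^-=[0.3794 0.0035; 0.0035 0.1886]  S=[0.5706 0.0651; 0.0651 0.3686]  K=[0.6505 0.1212; -0.0872 0.5293]  nu=[2.9660, 0.7518]  x^+=[1.2092, 2.8860]  P^+=[0.1223 -0.0095; -0.0095 0.0870]
step 3: x^-=[1.2034, 2.9909]  P^-=[0.3518 0.0101; 0.0101 0.1493]  S=[0.5413 0.0694; 0.0694 0.3308]  K=[0.6311 0.1322; -0.0695 0.4726]  nu=[0.0457, -5.4257]  x^+=[0.5149, 0.4234]  P^+=[0.1188 -0.0069; -0.0069 0.0773]

innov = [0.0457, -5.4257]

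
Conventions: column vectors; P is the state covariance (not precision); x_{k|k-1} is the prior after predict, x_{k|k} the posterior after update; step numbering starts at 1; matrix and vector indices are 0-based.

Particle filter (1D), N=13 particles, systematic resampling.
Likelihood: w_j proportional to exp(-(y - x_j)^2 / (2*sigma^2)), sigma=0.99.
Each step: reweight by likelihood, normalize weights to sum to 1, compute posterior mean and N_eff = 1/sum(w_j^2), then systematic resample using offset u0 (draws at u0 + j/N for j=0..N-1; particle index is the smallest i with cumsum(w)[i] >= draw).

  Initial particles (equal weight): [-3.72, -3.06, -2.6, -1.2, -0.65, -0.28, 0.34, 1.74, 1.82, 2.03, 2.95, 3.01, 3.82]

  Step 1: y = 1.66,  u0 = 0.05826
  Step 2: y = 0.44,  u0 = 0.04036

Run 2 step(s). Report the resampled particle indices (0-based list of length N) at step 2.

resampled_idx = [0, 0, 0, 1, 1, 2, 3, 3, 4, 5, 6, 8, 9]

step 1: w=[0.0000, 0.0000, 0.0000, 0.0034, 0.0147, 0.0328, 0.0920, 0.2230, 0.2208, 0.2086, 0.0957, 0.0883, 0.0207]  mean=1.8488  Neff=5.9127  idx=[6, 6, 7, 7, 8, 8, 8, 9, 9, 9, 10, 11, 12]
step 2: w=[0.2042, 0.2042, 0.0866, 0.0866, 0.0777, 0.0777, 0.0777, 0.0565, 0.0565, 0.0565, 0.0082, 0.0071, 0.0006]  mean=1.2564  Neff=7.9264  idx=[0, 0, 0, 1, 1, 2, 3, 3, 4, 5, 6, 8, 9]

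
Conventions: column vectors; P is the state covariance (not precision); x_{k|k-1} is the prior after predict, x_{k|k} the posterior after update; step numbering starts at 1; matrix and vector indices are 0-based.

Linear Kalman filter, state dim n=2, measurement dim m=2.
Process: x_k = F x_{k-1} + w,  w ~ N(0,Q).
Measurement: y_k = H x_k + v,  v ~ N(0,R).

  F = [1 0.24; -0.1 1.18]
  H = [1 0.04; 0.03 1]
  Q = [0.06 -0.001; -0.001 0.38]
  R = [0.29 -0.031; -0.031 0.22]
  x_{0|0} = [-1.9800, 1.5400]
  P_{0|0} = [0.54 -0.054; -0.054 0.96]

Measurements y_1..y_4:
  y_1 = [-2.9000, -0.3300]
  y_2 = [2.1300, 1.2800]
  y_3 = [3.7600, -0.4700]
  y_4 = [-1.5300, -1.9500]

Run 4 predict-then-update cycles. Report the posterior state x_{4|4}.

step 1: x^-=[-1.6104, 2.0152]  P^-=[0.6294 0.1544; 0.1544 1.7348]  S=[0.9345 0.2119; 0.2119 1.9647]  K=[0.6766 0.0152; 0.0397 0.8811]  nu=[-1.3702, -2.2969]  x^+=[-2.5725, -0.0630]  P^+=[0.1967 -0.0235; -0.0235 0.1933]
step 2: x^-=[-2.5877, 0.1829]  P^-=[0.2565 0.0069; 0.0069 0.6567]  S=[0.5481 0.0099; 0.0099 0.8773]  K=[0.4683 0.0114; 0.0470 0.7482]  nu=[4.7103, 1.1747]  x^+=[-0.3684, 1.2834]  P^+=[0.1361 -0.0161; -0.0161 0.1636]
step 3: x^-=[-0.0604, 1.5512]  P^-=[0.1978 0.0131; 0.0131 0.6130]  S=[0.4898 0.0126; 0.0126 0.8340]  K=[0.4045 0.0167; 0.0580 0.7346]  nu=[3.7583, -2.0194]  x^+=[1.4259, 0.2855]  P^+=[0.1173 -0.0124; -0.0124 0.1602]
step 4: x^-=[1.4944, 0.1943]  P^-=[0.1806 0.0183; 0.0183 0.6071]  S=[0.4730 0.0171; 0.0171 0.8284]  K=[0.3825 0.0208; 0.0637 0.7323]  nu=[-3.0322, -2.1891]  x^+=[0.2890, -1.6019]  P^+=[0.1107 -0.0106; -0.0106 0.1594]

x_post = [0.2890, -1.6019]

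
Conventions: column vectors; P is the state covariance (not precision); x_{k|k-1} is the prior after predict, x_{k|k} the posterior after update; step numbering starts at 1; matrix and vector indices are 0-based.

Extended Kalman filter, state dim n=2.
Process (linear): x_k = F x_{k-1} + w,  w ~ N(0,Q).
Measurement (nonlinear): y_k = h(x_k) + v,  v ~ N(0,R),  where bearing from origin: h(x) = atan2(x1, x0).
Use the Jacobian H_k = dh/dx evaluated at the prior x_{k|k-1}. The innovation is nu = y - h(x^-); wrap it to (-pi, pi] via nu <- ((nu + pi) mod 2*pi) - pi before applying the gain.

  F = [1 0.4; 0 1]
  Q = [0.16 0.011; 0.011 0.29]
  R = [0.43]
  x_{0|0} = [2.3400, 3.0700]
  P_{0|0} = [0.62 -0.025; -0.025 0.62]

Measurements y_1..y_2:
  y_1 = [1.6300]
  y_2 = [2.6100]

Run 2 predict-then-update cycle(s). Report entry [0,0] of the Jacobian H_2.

step 1: x^-=[3.5680, 3.0700]  P^-=[0.8592 0.2340; 0.2340 0.9100]  H_jac=[-0.1386 0.1610]  S=[0.4597]  K=[-0.1770; 0.2483]  nu=[0.9195]  x^+=[3.4052, 3.2983]  P^+=[0.8448 0.2542; 0.2542 0.8817]
step 2: x^-=[4.7245, 3.2983]  P^-=[1.3492 0.6179; 0.6179 1.1717]  H_jac=[-0.0993 0.1423]  S=[0.4496]  K=[-0.1026; 0.2343]  nu=[2.0005]  x^+=[4.5193, 3.7671]  P^+=[1.3445 0.6287; 0.6287 1.1470]

H_jac[0,0] = -0.0993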